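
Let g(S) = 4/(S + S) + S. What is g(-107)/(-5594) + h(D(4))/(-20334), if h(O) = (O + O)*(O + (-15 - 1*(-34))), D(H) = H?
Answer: 61354981/6085539186 ≈ 0.010082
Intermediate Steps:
h(O) = 2*O*(19 + O) (h(O) = (2*O)*(O + (-15 + 34)) = (2*O)*(O + 19) = (2*O)*(19 + O) = 2*O*(19 + O))
g(S) = S + 2/S (g(S) = 4/(2*S) + S = (1/(2*S))*4 + S = 2/S + S = S + 2/S)
g(-107)/(-5594) + h(D(4))/(-20334) = (-107 + 2/(-107))/(-5594) + (2*4*(19 + 4))/(-20334) = (-107 + 2*(-1/107))*(-1/5594) + (2*4*23)*(-1/20334) = (-107 - 2/107)*(-1/5594) + 184*(-1/20334) = -11451/107*(-1/5594) - 92/10167 = 11451/598558 - 92/10167 = 61354981/6085539186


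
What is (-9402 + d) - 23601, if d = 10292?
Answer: -22711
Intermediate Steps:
(-9402 + d) - 23601 = (-9402 + 10292) - 23601 = 890 - 23601 = -22711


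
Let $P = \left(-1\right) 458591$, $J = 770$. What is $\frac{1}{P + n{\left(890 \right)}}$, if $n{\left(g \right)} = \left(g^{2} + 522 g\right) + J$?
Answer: $\frac{1}{798859} \approx 1.2518 \cdot 10^{-6}$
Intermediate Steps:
$n{\left(g \right)} = 770 + g^{2} + 522 g$ ($n{\left(g \right)} = \left(g^{2} + 522 g\right) + 770 = 770 + g^{2} + 522 g$)
$P = -458591$
$\frac{1}{P + n{\left(890 \right)}} = \frac{1}{-458591 + \left(770 + 890^{2} + 522 \cdot 890\right)} = \frac{1}{-458591 + \left(770 + 792100 + 464580\right)} = \frac{1}{-458591 + 1257450} = \frac{1}{798859}$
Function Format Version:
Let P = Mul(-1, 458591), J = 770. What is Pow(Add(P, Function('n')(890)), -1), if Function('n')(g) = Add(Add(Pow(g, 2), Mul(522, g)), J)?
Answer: Rational(1, 798859) ≈ 1.2518e-6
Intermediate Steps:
Function('n')(g) = Add(770, Pow(g, 2), Mul(522, g)) (Function('n')(g) = Add(Add(Pow(g, 2), Mul(522, g)), 770) = Add(770, Pow(g, 2), Mul(522, g)))
P = -458591
Pow(Add(P, Function('n')(890)), -1) = Pow(Add(-458591, Add(770, Pow(890, 2), Mul(522, 890))), -1) = Pow(Add(-458591, Add(770, 792100, 464580)), -1) = Pow(Add(-458591, 1257450), -1) = Pow(798859, -1) = Rational(1, 798859)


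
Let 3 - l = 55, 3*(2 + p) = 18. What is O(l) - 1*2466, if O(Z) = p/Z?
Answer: -32059/13 ≈ -2466.1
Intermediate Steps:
p = 4 (p = -2 + (⅓)*18 = -2 + 6 = 4)
l = -52 (l = 3 - 1*55 = 3 - 55 = -52)
O(Z) = 4/Z
O(l) - 1*2466 = 4/(-52) - 1*2466 = 4*(-1/52) - 2466 = -1/13 - 2466 = -32059/13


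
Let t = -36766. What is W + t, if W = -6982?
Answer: -43748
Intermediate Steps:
W + t = -6982 - 36766 = -43748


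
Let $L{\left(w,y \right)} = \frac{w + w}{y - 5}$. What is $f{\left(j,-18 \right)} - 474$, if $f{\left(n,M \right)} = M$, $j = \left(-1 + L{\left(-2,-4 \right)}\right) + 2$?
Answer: $-492$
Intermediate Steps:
$L{\left(w,y \right)} = \frac{2 w}{-5 + y}$
$j = \frac{13}{9}$ ($j = \left(-1 + 2 \left(-2\right) \frac{1}{-5 - 4}\right) + 2 = \left(-1 + 2 \left(-2\right) \frac{1}{-9}\right) + 2 = \left(-1 + 2 \left(-2\right) \left(- \frac{1}{9}\right)\right) + 2 = \left(-1 + \frac{4}{9}\right) + 2 = - \frac{5}{9} + 2 = \frac{13}{9} \approx 1.4444$)
$f{\left(j,-18 \right)} - 474 = -18 - 474 = -492$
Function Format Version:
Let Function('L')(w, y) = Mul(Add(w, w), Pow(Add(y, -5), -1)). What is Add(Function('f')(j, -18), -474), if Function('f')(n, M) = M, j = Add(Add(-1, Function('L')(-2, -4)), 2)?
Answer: -492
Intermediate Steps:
Function('L')(w, y) = Mul(2, w, Pow(Add(-5, y), -1)) (Function('L')(w, y) = Mul(Mul(2, w), Pow(Add(-5, y), -1)) = Mul(2, w, Pow(Add(-5, y), -1)))
j = Rational(13, 9) (j = Add(Add(-1, Mul(2, -2, Pow(Add(-5, -4), -1))), 2) = Add(Add(-1, Mul(2, -2, Pow(-9, -1))), 2) = Add(Add(-1, Mul(2, -2, Rational(-1, 9))), 2) = Add(Add(-1, Rational(4, 9)), 2) = Add(Rational(-5, 9), 2) = Rational(13, 9) ≈ 1.4444)
Add(Function('f')(j, -18), -474) = Add(-18, -474) = -492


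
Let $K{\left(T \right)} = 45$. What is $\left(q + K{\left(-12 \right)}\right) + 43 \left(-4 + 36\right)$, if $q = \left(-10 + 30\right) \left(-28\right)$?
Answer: $861$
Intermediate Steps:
$q = -560$ ($q = 20 \left(-28\right) = -560$)
$\left(q + K{\left(-12 \right)}\right) + 43 \left(-4 + 36\right) = \left(-560 + 45\right) + 43 \left(-4 + 36\right) = -515 + 43 \cdot 32 = -515 + 1376 = 861$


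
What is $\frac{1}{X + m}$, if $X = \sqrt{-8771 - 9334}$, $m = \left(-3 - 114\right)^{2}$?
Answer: $\frac{4563}{62468942} - \frac{i \sqrt{18105}}{187406826} \approx 7.3044 \cdot 10^{-5} - 7.1798 \cdot 10^{-7} i$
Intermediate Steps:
$m = 13689$ ($m = \left(-117\right)^{2} = 13689$)
$X = i \sqrt{18105}$ ($X = \sqrt{-18105} = i \sqrt{18105} \approx 134.55 i$)
$\frac{1}{X + m} = \frac{1}{i \sqrt{18105} + 13689} = \frac{1}{13689 + i \sqrt{18105}}$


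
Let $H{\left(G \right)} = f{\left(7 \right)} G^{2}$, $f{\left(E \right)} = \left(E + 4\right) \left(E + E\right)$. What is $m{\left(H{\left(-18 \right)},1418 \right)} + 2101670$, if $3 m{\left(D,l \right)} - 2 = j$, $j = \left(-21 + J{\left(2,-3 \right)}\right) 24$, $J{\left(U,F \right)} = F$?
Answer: $\frac{6304436}{3} \approx 2.1015 \cdot 10^{6}$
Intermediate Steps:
$f{\left(E \right)} = 2 E \left(4 + E\right)$ ($f{\left(E \right)} = \left(4 + E\right) 2 E = 2 E \left(4 + E\right)$)
$H{\left(G \right)} = 154 G^{2}$ ($H{\left(G \right)} = 2 \cdot 7 \left(4 + 7\right) G^{2} = 2 \cdot 7 \cdot 11 G^{2} = 154 G^{2}$)
$j = -576$ ($j = \left(-21 - 3\right) 24 = \left(-24\right) 24 = -576$)
$m{\left(D,l \right)} = - \frac{574}{3}$ ($m{\left(D,l \right)} = \frac{2}{3} + \frac{1}{3} \left(-576\right) = \frac{2}{3} - 192 = - \frac{574}{3}$)
$m{\left(H{\left(-18 \right)},1418 \right)} + 2101670 = - \frac{574}{3} + 2101670 = \frac{6304436}{3}$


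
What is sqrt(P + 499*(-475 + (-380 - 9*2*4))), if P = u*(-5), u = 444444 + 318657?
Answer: 3*I*sqrt(475342) ≈ 2068.4*I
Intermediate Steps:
u = 763101
P = -3815505 (P = 763101*(-5) = -3815505)
sqrt(P + 499*(-475 + (-380 - 9*2*4))) = sqrt(-3815505 + 499*(-475 + (-380 - 9*2*4))) = sqrt(-3815505 + 499*(-475 + (-380 - 18*4))) = sqrt(-3815505 + 499*(-475 + (-380 - 1*72))) = sqrt(-3815505 + 499*(-475 + (-380 - 72))) = sqrt(-3815505 + 499*(-475 - 452)) = sqrt(-3815505 + 499*(-927)) = sqrt(-3815505 - 462573) = sqrt(-4278078) = 3*I*sqrt(475342)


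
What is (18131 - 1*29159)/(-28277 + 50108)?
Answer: -3676/7277 ≈ -0.50515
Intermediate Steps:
(18131 - 1*29159)/(-28277 + 50108) = (18131 - 29159)/21831 = -11028*1/21831 = -3676/7277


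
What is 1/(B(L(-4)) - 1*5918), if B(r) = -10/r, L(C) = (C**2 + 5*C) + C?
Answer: -4/23667 ≈ -0.00016901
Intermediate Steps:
L(C) = C**2 + 6*C
1/(B(L(-4)) - 1*5918) = 1/(-10*(-1/(4*(6 - 4))) - 1*5918) = 1/(-10/((-4*2)) - 5918) = 1/(-10/(-8) - 5918) = 1/(-10*(-1/8) - 5918) = 1/(5/4 - 5918) = 1/(-23667/4) = -4/23667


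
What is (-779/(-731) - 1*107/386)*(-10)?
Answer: -1112385/141083 ≈ -7.8846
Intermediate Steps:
(-779/(-731) - 1*107/386)*(-10) = (-779*(-1/731) - 107*1/386)*(-10) = (779/731 - 107/386)*(-10) = (222477/282166)*(-10) = -1112385/141083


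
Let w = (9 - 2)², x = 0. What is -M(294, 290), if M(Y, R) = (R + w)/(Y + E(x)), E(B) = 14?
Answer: -339/308 ≈ -1.1006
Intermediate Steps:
w = 49 (w = 7² = 49)
M(Y, R) = (49 + R)/(14 + Y) (M(Y, R) = (R + 49)/(Y + 14) = (49 + R)/(14 + Y))
-M(294, 290) = -(49 + 290)/(14 + 294) = -339/308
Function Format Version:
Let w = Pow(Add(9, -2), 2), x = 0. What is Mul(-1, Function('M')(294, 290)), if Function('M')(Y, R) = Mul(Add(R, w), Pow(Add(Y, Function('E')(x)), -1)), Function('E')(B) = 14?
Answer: Rational(-339, 308) ≈ -1.1006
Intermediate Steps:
w = 49 (w = Pow(7, 2) = 49)
Function('M')(Y, R) = Mul(Pow(Add(14, Y), -1), Add(49, R)) (Function('M')(Y, R) = Mul(Add(R, 49), Pow(Add(Y, 14), -1)) = Mul(Add(49, R), Pow(Add(14, Y), -1)) = Mul(Pow(Add(14, Y), -1), Add(49, R)))
Mul(-1, Function('M')(294, 290)) = Mul(-1, Mul(Pow(Add(14, 294), -1), Add(49, 290))) = Mul(-1, Mul(Pow(308, -1), 339)) = Mul(-1, Mul(Rational(1, 308), 339)) = Mul(-1, Rational(339, 308)) = Rational(-339, 308)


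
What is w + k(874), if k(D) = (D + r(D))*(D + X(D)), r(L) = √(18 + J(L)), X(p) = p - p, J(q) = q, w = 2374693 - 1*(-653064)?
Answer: 3791633 + 1748*√223 ≈ 3.8177e+6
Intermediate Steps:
w = 3027757 (w = 2374693 + 653064 = 3027757)
X(p) = 0
r(L) = √(18 + L)
k(D) = D*(D + √(18 + D)) (k(D) = (D + √(18 + D))*(D + 0) = (D + √(18 + D))*D = D*(D + √(18 + D)))
w + k(874) = 3027757 + 874*(874 + √(18 + 874)) = 3027757 + 874*(874 + √892) = 3027757 + 874*(874 + 2*√223) = 3027757 + (763876 + 1748*√223) = 3791633 + 1748*√223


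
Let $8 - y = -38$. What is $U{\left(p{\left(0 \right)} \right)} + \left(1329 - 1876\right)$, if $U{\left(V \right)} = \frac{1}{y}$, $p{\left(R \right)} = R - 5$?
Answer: $- \frac{25161}{46} \approx -546.98$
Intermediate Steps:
$p{\left(R \right)} = -5 + R$
$y = 46$ ($y = 8 - -38 = 8 + 38 = 46$)
$U{\left(V \right)} = \frac{1}{46}$
$U{\left(p{\left(0 \right)} \right)} + \left(1329 - 1876\right) = \frac{1}{46} + \left(1329 - 1876\right) = \frac{1}{46} - 547 = - \frac{25161}{46}$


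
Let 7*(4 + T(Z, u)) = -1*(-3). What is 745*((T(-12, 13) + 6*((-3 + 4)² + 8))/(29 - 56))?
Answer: -262985/189 ≈ -1391.5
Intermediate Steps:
T(Z, u) = -25/7 (T(Z, u) = -4 + (-1*(-3))/7 = -4 + (⅐)*3 = -4 + 3/7 = -25/7)
745*((T(-12, 13) + 6*((-3 + 4)² + 8))/(29 - 56)) = 745*((-25/7 + 6*((-3 + 4)² + 8))/(29 - 56)) = 745*((-25/7 + 6*(1² + 8))/(-27)) = 745*((-25/7 + 6*(1 + 8))*(-1/27)) = 745*((-25/7 + 6*9)*(-1/27)) = 745*((-25/7 + 54)*(-1/27)) = 745*((353/7)*(-1/27)) = 745*(-353/189) = -262985/189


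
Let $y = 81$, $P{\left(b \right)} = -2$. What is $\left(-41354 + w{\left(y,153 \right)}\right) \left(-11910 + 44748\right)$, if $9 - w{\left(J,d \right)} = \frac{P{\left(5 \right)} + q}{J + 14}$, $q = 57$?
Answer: $- \frac{25796416308}{19} \approx -1.3577 \cdot 10^{9}$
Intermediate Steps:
$w{\left(J,d \right)} = 9 - \frac{55}{14 + J}$ ($w{\left(J,d \right)} = 9 - \frac{-2 + 57}{J + 14} = 9 - \frac{55}{14 + J}$)
$\left(-41354 + w{\left(y,153 \right)}\right) \left(-11910 + 44748\right) = \left(-41354 + \frac{71 + 9 \cdot 81}{14 + 81}\right) \left(-11910 + 44748\right) = \left(-41354 + \frac{71 + 729}{95}\right) 32838 = \left(-41354 + \frac{1}{95} \cdot 800\right) 32838 = \left(-41354 + \frac{160}{19}\right) 32838 = \left(- \frac{785566}{19}\right) 32838 = - \frac{25796416308}{19}$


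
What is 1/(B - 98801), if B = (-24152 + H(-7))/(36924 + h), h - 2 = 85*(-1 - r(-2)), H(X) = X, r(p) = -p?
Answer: -36671/3623155630 ≈ -1.0121e-5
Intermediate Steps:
h = -253 (h = 2 + 85*(-1 - (-1)*(-2)) = 2 + 85*(-1 - 1*2) = 2 + 85*(-1 - 2) = 2 + 85*(-3) = 2 - 255 = -253)
B = -24159/36671 (B = (-24152 - 7)/(36924 - 253) = -24159/36671 ≈ -0.65880)
1/(B - 98801) = 1/(-24159/36671 - 98801) = 1/(-3623155630/36671) = -36671/3623155630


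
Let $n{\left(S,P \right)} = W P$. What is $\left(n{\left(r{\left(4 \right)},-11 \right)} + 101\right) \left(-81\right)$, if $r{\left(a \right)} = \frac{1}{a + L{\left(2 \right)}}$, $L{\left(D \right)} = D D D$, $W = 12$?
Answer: $2511$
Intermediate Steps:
$L{\left(D \right)} = D^{3}$ ($L{\left(D \right)} = D^{2} D = D^{3}$)
$r{\left(a \right)} = \frac{1}{8 + a}$ ($r{\left(a \right)} = \frac{1}{a + 2^{3}} = \frac{1}{a + 8} = \frac{1}{8 + a}$)
$n{\left(S,P \right)} = 12 P$
$\left(n{\left(r{\left(4 \right)},-11 \right)} + 101\right) \left(-81\right) = \left(12 \left(-11\right) + 101\right) \left(-81\right) = \left(-132 + 101\right) \left(-81\right) = \left(-31\right) \left(-81\right) = 2511$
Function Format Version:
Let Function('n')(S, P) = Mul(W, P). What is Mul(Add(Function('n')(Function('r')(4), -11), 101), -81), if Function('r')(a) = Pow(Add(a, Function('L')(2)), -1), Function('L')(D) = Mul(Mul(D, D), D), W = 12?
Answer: 2511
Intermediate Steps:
Function('L')(D) = Pow(D, 3) (Function('L')(D) = Mul(Pow(D, 2), D) = Pow(D, 3))
Function('r')(a) = Pow(Add(8, a), -1) (Function('r')(a) = Pow(Add(a, Pow(2, 3)), -1) = Pow(Add(a, 8), -1) = Pow(Add(8, a), -1))
Function('n')(S, P) = Mul(12, P)
Mul(Add(Function('n')(Function('r')(4), -11), 101), -81) = Mul(Add(Mul(12, -11), 101), -81) = Mul(Add(-132, 101), -81) = Mul(-31, -81) = 2511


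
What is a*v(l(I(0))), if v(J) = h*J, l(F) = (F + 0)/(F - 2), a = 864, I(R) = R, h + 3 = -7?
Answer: 0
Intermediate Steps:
h = -10 (h = -3 - 7 = -10)
l(F) = F/(-2 + F)
v(J) = -10*J
a*v(l(I(0))) = 864*(-0/(-2 + 0)) = 864*(-0/(-2)) = 864*(-0*(-1)/2) = 864*(-10*0) = 864*0 = 0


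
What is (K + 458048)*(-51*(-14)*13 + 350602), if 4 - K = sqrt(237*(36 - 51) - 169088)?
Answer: 164845585968 - 359884*I*sqrt(172643) ≈ 1.6485e+11 - 1.4953e+8*I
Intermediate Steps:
K = 4 - I*sqrt(172643) (K = 4 - sqrt(237*(36 - 51) - 169088) = 4 - sqrt(237*(-15) - 169088) = 4 - sqrt(-3555 - 169088) = 4 - sqrt(-172643) = 4 - I*sqrt(172643) ≈ 4.0 - 415.5*I)
(K + 458048)*(-51*(-14)*13 + 350602) = ((4 - I*sqrt(172643)) + 458048)*(-51*(-14)*13 + 350602) = (458052 - I*sqrt(172643))*(714*13 + 350602) = (458052 - I*sqrt(172643))*(9282 + 350602) = (458052 - I*sqrt(172643))*359884 = 164845585968 - 359884*I*sqrt(172643)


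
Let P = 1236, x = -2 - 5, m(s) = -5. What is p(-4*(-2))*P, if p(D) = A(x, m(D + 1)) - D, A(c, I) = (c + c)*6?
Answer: -113712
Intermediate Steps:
x = -7
A(c, I) = 12*c (A(c, I) = (2*c)*6 = 12*c)
p(D) = -84 - D (p(D) = 12*(-7) - D = -84 - D)
p(-4*(-2))*P = (-84 - (-4)*(-2))*1236 = (-84 - 1*8)*1236 = (-84 - 8)*1236 = -92*1236 = -113712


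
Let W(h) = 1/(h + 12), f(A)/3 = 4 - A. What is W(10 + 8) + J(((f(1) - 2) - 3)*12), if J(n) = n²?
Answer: 69121/30 ≈ 2304.0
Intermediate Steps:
f(A) = 12 - 3*A (f(A) = 3*(4 - A) = 12 - 3*A)
W(h) = 1/(12 + h)
W(10 + 8) + J(((f(1) - 2) - 3)*12) = 1/(12 + (10 + 8)) + ((((12 - 3*1) - 2) - 3)*12)² = 1/(12 + 18) + ((((12 - 3) - 2) - 3)*12)² = 1/30 + (((9 - 2) - 3)*12)² = 1/30 + ((7 - 3)*12)² = 1/30 + (4*12)² = 1/30 + 48² = 1/30 + 2304 = 69121/30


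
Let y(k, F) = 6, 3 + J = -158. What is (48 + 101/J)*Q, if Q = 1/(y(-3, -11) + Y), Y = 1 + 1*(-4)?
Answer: 7627/483 ≈ 15.791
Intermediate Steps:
J = -161 (J = -3 - 158 = -161)
Y = -3 (Y = 1 - 4 = -3)
Q = ⅓ (Q = 1/(6 - 3) = 1/3 = ⅓ ≈ 0.33333)
(48 + 101/J)*Q = (48 + 101/(-161))*(⅓) = (48 + 101*(-1/161))*(⅓) = (48 - 101/161)*(⅓) = (7627/161)*(⅓) = 7627/483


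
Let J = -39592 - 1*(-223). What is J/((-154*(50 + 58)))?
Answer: 1193/504 ≈ 2.3671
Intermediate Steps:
J = -39369 (J = -39592 + 223 = -39369)
J/((-154*(50 + 58))) = -39369*(-1/(154*(50 + 58))) = -39369/((-154*108)) = -39369/(-16632) = -39369*(-1/16632) = 1193/504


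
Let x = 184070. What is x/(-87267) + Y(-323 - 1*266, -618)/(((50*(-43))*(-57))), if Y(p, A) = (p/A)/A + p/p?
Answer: -30229206027623/14331625534440 ≈ -2.1093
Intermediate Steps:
Y(p, A) = 1 + p/A² (Y(p, A) = p/A² + 1 = 1 + p/A²)
x/(-87267) + Y(-323 - 1*266, -618)/(((50*(-43))*(-57))) = 184070/(-87267) + (1 + (-323 - 1*266)/(-618)²)/(((50*(-43))*(-57))) = 184070*(-1/87267) + (1 + (-323 - 266)*(1/381924))/((-2150*(-57))) = -184070/87267 + (1 - 589*1/381924)/122550 = -184070/87267 + (1 - 589/381924)*(1/122550) = -184070/87267 + (381335/381924)*(1/122550) = -184070/87267 + 76267/9360957240 = -30229206027623/14331625534440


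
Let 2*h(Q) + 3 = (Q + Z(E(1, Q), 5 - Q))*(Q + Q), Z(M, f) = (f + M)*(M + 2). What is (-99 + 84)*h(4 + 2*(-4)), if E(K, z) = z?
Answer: -1635/2 ≈ -817.50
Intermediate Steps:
Z(M, f) = (2 + M)*(M + f) (Z(M, f) = (M + f)*(2 + M) = (2 + M)*(M + f))
h(Q) = -3/2 + Q*(10 + Q + Q**2 + Q*(5 - Q)) (h(Q) = -3/2 + ((Q + (Q**2 + 2*Q + 2*(5 - Q) + Q*(5 - Q)))*(Q + Q))/2 = -3/2 + ((Q + (Q**2 + 2*Q + (10 - 2*Q) + Q*(5 - Q)))*(2*Q))/2 = -3/2 + ((Q + (10 + Q**2 + Q*(5 - Q)))*(2*Q))/2 = -3/2 + ((10 + Q + Q**2 + Q*(5 - Q))*(2*Q))/2 = -3/2 + (2*Q*(10 + Q + Q**2 + Q*(5 - Q)))/2 = -3/2 + Q*(10 + Q + Q**2 + Q*(5 - Q)))
(-99 + 84)*h(4 + 2*(-4)) = (-99 + 84)*(-3/2 + 6*(4 + 2*(-4))**2 + 10*(4 + 2*(-4))) = -15*(-3/2 + 6*(4 - 8)**2 + 10*(4 - 8)) = -15*(-3/2 + 6*(-4)**2 + 10*(-4)) = -15*(-3/2 + 6*16 - 40) = -15*(-3/2 + 96 - 40) = -15*109/2 = -1635/2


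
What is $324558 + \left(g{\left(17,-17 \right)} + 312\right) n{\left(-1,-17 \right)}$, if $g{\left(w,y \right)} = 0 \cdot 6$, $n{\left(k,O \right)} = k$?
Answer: $324246$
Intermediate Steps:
$g{\left(w,y \right)} = 0$
$324558 + \left(g{\left(17,-17 \right)} + 312\right) n{\left(-1,-17 \right)} = 324558 + \left(0 + 312\right) \left(-1\right) = 324558 + 312 \left(-1\right) = 324558 - 312 = 324246$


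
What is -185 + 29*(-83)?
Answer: -2592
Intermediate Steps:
-185 + 29*(-83) = -185 - 2407 = -2592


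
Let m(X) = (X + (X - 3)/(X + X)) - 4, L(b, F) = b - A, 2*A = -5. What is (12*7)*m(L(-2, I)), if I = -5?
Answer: -504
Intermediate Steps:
A = -5/2 (A = (½)*(-5) = -5/2 ≈ -2.5000)
L(b, F) = 5/2 + b (L(b, F) = b - 1*(-5/2) = b + 5/2 = 5/2 + b)
m(X) = -4 + X + (-3 + X)/(2*X) (m(X) = (X + (-3 + X)/((2*X))) - 4 = (X + (-3 + X)*(1/(2*X))) - 4 = (X + (-3 + X)/(2*X)) - 4 = -4 + X + (-3 + X)/(2*X))
(12*7)*m(L(-2, I)) = (12*7)*(-7/2 + (5/2 - 2) - 3/(2*(5/2 - 2))) = 84*(-7/2 + ½ - 3/(2*½)) = 84*(-7/2 + ½ - 3/2*2) = 84*(-7/2 + ½ - 3) = 84*(-6) = -504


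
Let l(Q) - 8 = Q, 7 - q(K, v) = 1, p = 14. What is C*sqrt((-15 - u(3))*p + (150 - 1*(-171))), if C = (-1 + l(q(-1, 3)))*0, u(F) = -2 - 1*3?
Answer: 0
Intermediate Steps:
q(K, v) = 6 (q(K, v) = 7 - 1*1 = 7 - 1 = 6)
u(F) = -5 (u(F) = -2 - 3 = -5)
l(Q) = 8 + Q
C = 0 (C = (-1 + (8 + 6))*0 = (-1 + 14)*0 = 13*0 = 0)
C*sqrt((-15 - u(3))*p + (150 - 1*(-171))) = 0*sqrt((-15 - 1*(-5))*14 + (150 - 1*(-171))) = 0*sqrt((-15 + 5)*14 + (150 + 171)) = 0*sqrt(-10*14 + 321) = 0*sqrt(-140 + 321) = 0*sqrt(181) = 0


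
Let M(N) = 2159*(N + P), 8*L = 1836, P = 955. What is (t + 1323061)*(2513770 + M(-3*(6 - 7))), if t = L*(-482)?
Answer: 5555520788664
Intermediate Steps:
L = 459/2 (L = (⅛)*1836 = 459/2 ≈ 229.50)
M(N) = 2061845 + 2159*N (M(N) = 2159*(N + 955) = 2159*(955 + N) = 2061845 + 2159*N)
t = -110619 (t = (459/2)*(-482) = -110619)
(t + 1323061)*(2513770 + M(-3*(6 - 7))) = (-110619 + 1323061)*(2513770 + (2061845 + 2159*(-3*(6 - 7)))) = 1212442*(2513770 + (2061845 + 2159*(-3*(-1)))) = 1212442*(2513770 + (2061845 + 2159*3)) = 1212442*(2513770 + (2061845 + 6477)) = 1212442*(2513770 + 2068322) = 1212442*4582092 = 5555520788664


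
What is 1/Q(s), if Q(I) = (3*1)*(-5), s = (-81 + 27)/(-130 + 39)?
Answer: -1/15 ≈ -0.066667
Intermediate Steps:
s = 54/91 (s = -54/(-91) = -54*(-1/91) = 54/91 ≈ 0.59341)
Q(I) = -15 (Q(I) = 3*(-5) = -15)
1/Q(s) = 1/(-15) = -1/15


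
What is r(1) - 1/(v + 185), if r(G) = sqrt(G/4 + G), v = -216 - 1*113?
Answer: 1/144 + sqrt(5)/2 ≈ 1.1250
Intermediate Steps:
v = -329 (v = -216 - 113 = -329)
r(G) = sqrt(5)*sqrt(G)/2 (r(G) = sqrt(G*(1/4) + G) = sqrt(G/4 + G) = sqrt(5*G/4) = sqrt(5)*sqrt(G)/2)
r(1) - 1/(v + 185) = sqrt(5)*sqrt(1)/2 - 1/(-329 + 185) = (1/2)*sqrt(5)*1 - 1/(-144) = sqrt(5)/2 - 1*(-1/144) = sqrt(5)/2 + 1/144 = 1/144 + sqrt(5)/2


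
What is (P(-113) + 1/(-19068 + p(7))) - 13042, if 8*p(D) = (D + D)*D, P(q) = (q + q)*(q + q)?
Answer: 2899065578/76223 ≈ 38034.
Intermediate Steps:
P(q) = 4*q**2 (P(q) = (2*q)*(2*q) = 4*q**2)
p(D) = D**2/4 (p(D) = ((D + D)*D)/8 = ((2*D)*D)/8 = (2*D**2)/8 = D**2/4)
(P(-113) + 1/(-19068 + p(7))) - 13042 = (4*(-113)**2 + 1/(-19068 + (1/4)*7**2)) - 13042 = (4*12769 + 1/(-19068 + (1/4)*49)) - 13042 = (51076 + 1/(-19068 + 49/4)) - 13042 = (51076 + 1/(-76223/4)) - 13042 = (51076 - 4/76223) - 13042 = 3893165944/76223 - 13042 = 2899065578/76223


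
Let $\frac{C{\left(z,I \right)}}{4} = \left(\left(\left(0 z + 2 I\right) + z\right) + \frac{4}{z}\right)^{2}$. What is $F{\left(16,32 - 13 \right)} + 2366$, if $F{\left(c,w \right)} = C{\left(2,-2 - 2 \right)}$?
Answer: $2430$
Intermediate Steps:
$C{\left(z,I \right)} = 4 \left(z + 2 I + \frac{4}{z}\right)^{2}$ ($C{\left(z,I \right)} = 4 \left(\left(\left(0 z + 2 I\right) + z\right) + \frac{4}{z}\right)^{2} = 4 \left(\left(\left(0 + 2 I\right) + z\right) + \frac{4}{z}\right)^{2} = 4 \left(\left(2 I + z\right) + \frac{4}{z}\right)^{2} = 4 \left(\left(z + 2 I\right) + \frac{4}{z}\right)^{2} = 4 \left(z + 2 I + \frac{4}{z}\right)^{2}$)
$F{\left(c,w \right)} = 64$ ($F{\left(c,w \right)} = \frac{4 \left(4 + 2^{2} + 2 \left(-2 - 2\right) 2\right)^{2}}{4} = 4 \cdot \frac{1}{4} \left(4 + 4 + 2 \left(-4\right) 2\right)^{2} = 4 \cdot \frac{1}{4} \left(4 + 4 - 16\right)^{2} = 4 \cdot \frac{1}{4} \left(-8\right)^{2} = 4 \cdot \frac{1}{4} \cdot 64 = 64$)
$F{\left(16,32 - 13 \right)} + 2366 = 64 + 2366 = 2430$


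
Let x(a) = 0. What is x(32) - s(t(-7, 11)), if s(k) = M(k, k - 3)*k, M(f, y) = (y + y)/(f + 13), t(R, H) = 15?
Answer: -90/7 ≈ -12.857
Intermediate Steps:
M(f, y) = 2*y/(13 + f) (M(f, y) = (2*y)/(13 + f) = 2*y/(13 + f))
s(k) = 2*k*(-3 + k)/(13 + k) (s(k) = (2*(k - 3)/(13 + k))*k = (2*(-3 + k)/(13 + k))*k = 2*k*(-3 + k)/(13 + k))
x(32) - s(t(-7, 11)) = 0 - 2*15*(-3 + 15)/(13 + 15) = 0 - 2*15*12/28 = 0 - 1*90/7 = 0 - 90/7 = -90/7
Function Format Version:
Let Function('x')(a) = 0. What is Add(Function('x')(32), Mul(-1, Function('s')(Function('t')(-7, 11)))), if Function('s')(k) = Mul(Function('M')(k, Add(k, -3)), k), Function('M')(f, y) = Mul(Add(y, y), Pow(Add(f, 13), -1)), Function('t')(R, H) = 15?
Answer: Rational(-90, 7) ≈ -12.857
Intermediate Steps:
Function('M')(f, y) = Mul(2, y, Pow(Add(13, f), -1)) (Function('M')(f, y) = Mul(Mul(2, y), Pow(Add(13, f), -1)) = Mul(2, y, Pow(Add(13, f), -1)))
Function('s')(k) = Mul(2, k, Pow(Add(13, k), -1), Add(-3, k)) (Function('s')(k) = Mul(Mul(2, Add(k, -3), Pow(Add(13, k), -1)), k) = Mul(Mul(2, Add(-3, k), Pow(Add(13, k), -1)), k) = Mul(Mul(2, Pow(Add(13, k), -1), Add(-3, k)), k) = Mul(2, k, Pow(Add(13, k), -1), Add(-3, k)))
Add(Function('x')(32), Mul(-1, Function('s')(Function('t')(-7, 11)))) = Add(0, Mul(-1, Mul(2, 15, Pow(Add(13, 15), -1), Add(-3, 15)))) = Add(0, Mul(-1, Mul(2, 15, Pow(28, -1), 12))) = Add(0, Mul(-1, Mul(2, 15, Rational(1, 28), 12))) = Add(0, Mul(-1, Rational(90, 7))) = Add(0, Rational(-90, 7)) = Rational(-90, 7)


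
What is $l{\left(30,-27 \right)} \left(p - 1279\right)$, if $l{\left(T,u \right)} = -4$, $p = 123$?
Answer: $4624$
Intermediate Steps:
$l{\left(30,-27 \right)} \left(p - 1279\right) = - 4 \left(123 - 1279\right) = \left(-4\right) \left(-1156\right) = 4624$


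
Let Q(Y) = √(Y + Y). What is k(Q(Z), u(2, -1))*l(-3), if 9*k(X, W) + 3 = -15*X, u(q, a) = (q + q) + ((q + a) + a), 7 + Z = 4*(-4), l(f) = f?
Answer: 1 + 5*I*√46 ≈ 1.0 + 33.912*I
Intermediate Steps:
Z = -23 (Z = -7 + 4*(-4) = -7 - 16 = -23)
Q(Y) = √2*√Y (Q(Y) = √(2*Y) = √2*√Y)
u(q, a) = 2*a + 3*q (u(q, a) = 2*q + ((a + q) + a) = 2*q + (q + 2*a) = 2*a + 3*q)
k(X, W) = -⅓ - 5*X/3 (k(X, W) = -⅓ + (-15*X)/9 = -⅓ - 5*X/3)
k(Q(Z), u(2, -1))*l(-3) = (-⅓ - 5*√2*√(-23)/3)*(-3) = (-⅓ - 5*√2*I*√23/3)*(-3) = (-⅓ - 5*I*√46/3)*(-3) = 1 + 5*I*√46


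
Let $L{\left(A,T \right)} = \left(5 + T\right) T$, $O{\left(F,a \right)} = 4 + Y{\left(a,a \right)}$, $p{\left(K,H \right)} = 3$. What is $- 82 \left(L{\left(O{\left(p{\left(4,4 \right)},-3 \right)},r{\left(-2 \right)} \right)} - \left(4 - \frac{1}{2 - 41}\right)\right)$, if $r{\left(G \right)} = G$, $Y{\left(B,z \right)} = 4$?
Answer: $\frac{32062}{39} \approx 822.1$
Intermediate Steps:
$O{\left(F,a \right)} = 8$ ($O{\left(F,a \right)} = 4 + 4 = 8$)
$L{\left(A,T \right)} = T \left(5 + T\right)$
$- 82 \left(L{\left(O{\left(p{\left(4,4 \right)},-3 \right)},r{\left(-2 \right)} \right)} - \left(4 - \frac{1}{2 - 41}\right)\right) = - 82 \left(- 2 \left(5 - 2\right) - \left(4 - \frac{1}{2 - 41}\right)\right) = - 82 \left(\left(-2\right) 3 - \left(4 - \frac{1}{-39}\right)\right) = - 82 \left(-6 - \frac{157}{39}\right) = \left(-82\right) \left(- \frac{391}{39}\right) = \frac{32062}{39}$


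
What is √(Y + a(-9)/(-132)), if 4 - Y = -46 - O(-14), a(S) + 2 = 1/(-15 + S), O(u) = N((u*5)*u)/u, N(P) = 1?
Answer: √170564086/1848 ≈ 7.0671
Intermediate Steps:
O(u) = 1/u
a(S) = -2 + 1/(-15 + S)
Y = 699/14 (Y = 4 - (-46 - 1/(-14)) = 4 - (-46 - 1*(-1/14)) = 4 - (-46 + 1/14) = 4 - 1*(-643/14) = 4 + 643/14 = 699/14 ≈ 49.929)
√(Y + a(-9)/(-132)) = √(699/14 + ((31 - 2*(-9))/(-15 - 9))/(-132)) = √(699/14 + ((31 + 18)/(-24))*(-1/132)) = √(699/14 - 1/24*49*(-1/132)) = √(699/14 - 49/24*(-1/132)) = √(699/14 + 49/3168) = √(1107559/22176) = √170564086/1848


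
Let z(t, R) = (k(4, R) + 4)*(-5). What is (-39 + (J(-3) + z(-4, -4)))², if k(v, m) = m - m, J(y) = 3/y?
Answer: 3600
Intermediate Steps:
k(v, m) = 0
z(t, R) = -20 (z(t, R) = (0 + 4)*(-5) = 4*(-5) = -20)
(-39 + (J(-3) + z(-4, -4)))² = (-39 + (3/(-3) - 20))² = (-39 + (3*(-⅓) - 20))² = (-39 + (-1 - 20))² = (-39 - 21)² = (-60)² = 3600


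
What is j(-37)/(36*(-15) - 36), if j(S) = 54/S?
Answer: 3/1184 ≈ 0.0025338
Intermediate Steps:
j(-37)/(36*(-15) - 36) = (54/(-37))/(36*(-15) - 36) = (54*(-1/37))/(-540 - 36) = -54/37/(-576) = -54/37*(-1/576) = 3/1184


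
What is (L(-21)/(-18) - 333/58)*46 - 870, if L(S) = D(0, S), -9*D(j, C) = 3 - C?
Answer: -882667/783 ≈ -1127.3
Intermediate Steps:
D(j, C) = -⅓ + C/9 (D(j, C) = -(3 - C)/9 = -⅓ + C/9)
L(S) = -⅓ + S/9
(L(-21)/(-18) - 333/58)*46 - 870 = ((-⅓ + (⅑)*(-21))/(-18) - 333/58)*46 - 870 = ((-⅓ - 7/3)*(-1/18) - 333*1/58)*46 - 870 = (-8/3*(-1/18) - 333/58)*46 - 870 = (4/27 - 333/58)*46 - 870 = -8759/1566*46 - 870 = -201457/783 - 870 = -882667/783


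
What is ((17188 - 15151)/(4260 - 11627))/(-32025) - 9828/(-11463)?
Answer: 36805165937/42927693175 ≈ 0.85738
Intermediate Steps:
((17188 - 15151)/(4260 - 11627))/(-32025) - 9828/(-11463) = (2037/(-7367))*(-1/32025) - 9828*(-1/11463) = (2037*(-1/7367))*(-1/32025) + 3276/3821 = -2037/7367*(-1/32025) + 3276/3821 = 97/11234675 + 3276/3821 = 36805165937/42927693175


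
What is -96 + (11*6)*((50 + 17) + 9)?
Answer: 4920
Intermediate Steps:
-96 + (11*6)*((50 + 17) + 9) = -96 + 66*(67 + 9) = -96 + 66*76 = -96 + 5016 = 4920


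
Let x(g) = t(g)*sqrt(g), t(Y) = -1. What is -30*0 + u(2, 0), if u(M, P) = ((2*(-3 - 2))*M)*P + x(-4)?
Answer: -2*I ≈ -2.0*I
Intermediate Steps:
x(g) = -sqrt(g)
u(M, P) = -2*I - 10*M*P (u(M, P) = ((2*(-3 - 2))*M)*P - sqrt(-4) = ((2*(-5))*M)*P - 2*I = (-10*M)*P - 2*I = -10*M*P - 2*I = -2*I - 10*M*P)
-30*0 + u(2, 0) = -30*0 + (-2*I - 10*2*0) = -5*0 + (-2*I + 0) = 0 - 2*I = -2*I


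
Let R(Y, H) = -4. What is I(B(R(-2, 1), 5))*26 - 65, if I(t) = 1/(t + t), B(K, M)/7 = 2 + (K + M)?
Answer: -1352/21 ≈ -64.381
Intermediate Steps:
B(K, M) = 14 + 7*K + 7*M (B(K, M) = 7*(2 + (K + M)) = 7*(2 + K + M) = 14 + 7*K + 7*M)
I(t) = 1/(2*t)
I(B(R(-2, 1), 5))*26 - 65 = (1/(2*(14 + 7*(-4) + 7*5)))*26 - 65 = (1/(2*(14 - 28 + 35)))*26 - 65 = ((½)/21)*26 - 65 = ((½)*(1/21))*26 - 65 = (1/42)*26 - 65 = 13/21 - 65 = -1352/21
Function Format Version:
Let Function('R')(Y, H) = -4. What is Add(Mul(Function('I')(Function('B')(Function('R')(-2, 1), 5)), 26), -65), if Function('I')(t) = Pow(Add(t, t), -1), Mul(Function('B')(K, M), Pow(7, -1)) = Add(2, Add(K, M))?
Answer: Rational(-1352, 21) ≈ -64.381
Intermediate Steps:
Function('B')(K, M) = Add(14, Mul(7, K), Mul(7, M)) (Function('B')(K, M) = Mul(7, Add(2, Add(K, M))) = Mul(7, Add(2, K, M)) = Add(14, Mul(7, K), Mul(7, M)))
Function('I')(t) = Mul(Rational(1, 2), Pow(t, -1)) (Function('I')(t) = Pow(Mul(2, t), -1) = Mul(Rational(1, 2), Pow(t, -1)))
Add(Mul(Function('I')(Function('B')(Function('R')(-2, 1), 5)), 26), -65) = Add(Mul(Mul(Rational(1, 2), Pow(Add(14, Mul(7, -4), Mul(7, 5)), -1)), 26), -65) = Add(Mul(Mul(Rational(1, 2), Pow(Add(14, -28, 35), -1)), 26), -65) = Add(Mul(Mul(Rational(1, 2), Pow(21, -1)), 26), -65) = Add(Mul(Mul(Rational(1, 2), Rational(1, 21)), 26), -65) = Add(Mul(Rational(1, 42), 26), -65) = Add(Rational(13, 21), -65) = Rational(-1352, 21)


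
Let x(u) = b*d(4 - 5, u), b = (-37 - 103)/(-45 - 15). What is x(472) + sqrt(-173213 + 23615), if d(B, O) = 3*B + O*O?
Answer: 1559467/3 + 3*I*sqrt(16622) ≈ 5.1982e+5 + 386.78*I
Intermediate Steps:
b = 7/3 (b = -140/(-60) = -140*(-1/60) = 7/3 ≈ 2.3333)
d(B, O) = O**2 + 3*B (d(B, O) = 3*B + O**2 = O**2 + 3*B)
x(u) = -7 + 7*u**2/3 (x(u) = 7*(u**2 + 3*(4 - 5))/3 = 7*(u**2 + 3*(-1))/3 = 7*(u**2 - 3)/3 = 7*(-3 + u**2)/3 = -7 + 7*u**2/3)
x(472) + sqrt(-173213 + 23615) = (-7 + (7/3)*472**2) + sqrt(-173213 + 23615) = (-7 + (7/3)*222784) + sqrt(-149598) = (-7 + 1559488/3) + 3*I*sqrt(16622) = 1559467/3 + 3*I*sqrt(16622)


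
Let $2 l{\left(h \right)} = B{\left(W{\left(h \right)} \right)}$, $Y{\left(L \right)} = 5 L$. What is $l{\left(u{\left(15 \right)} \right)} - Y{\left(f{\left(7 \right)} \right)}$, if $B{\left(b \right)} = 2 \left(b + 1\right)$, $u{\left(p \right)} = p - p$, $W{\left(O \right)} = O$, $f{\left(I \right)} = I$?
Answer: $-34$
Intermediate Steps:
$u{\left(p \right)} = 0$
$B{\left(b \right)} = 2 + 2 b$ ($B{\left(b \right)} = 2 \left(1 + b\right) = 2 + 2 b$)
$l{\left(h \right)} = 1 + h$ ($l{\left(h \right)} = \frac{2 + 2 h}{2} = 1 + h$)
$l{\left(u{\left(15 \right)} \right)} - Y{\left(f{\left(7 \right)} \right)} = \left(1 + 0\right) - 5 \cdot 7 = 1 - 35 = -34$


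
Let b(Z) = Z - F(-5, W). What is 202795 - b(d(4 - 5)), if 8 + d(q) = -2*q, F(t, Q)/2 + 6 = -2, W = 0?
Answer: 202785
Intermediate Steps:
F(t, Q) = -16 (F(t, Q) = -12 + 2*(-2) = -12 - 4 = -16)
d(q) = -8 - 2*q
b(Z) = 16 + Z (b(Z) = Z - 1*(-16) = Z + 16 = 16 + Z)
202795 - b(d(4 - 5)) = 202795 - (16 + (-8 - 2*(4 - 5))) = 202795 - (16 + (-8 - 2*(-1))) = 202795 - (16 + (-8 + 2)) = 202795 - (16 - 6) = 202795 - 1*10 = 202795 - 10 = 202785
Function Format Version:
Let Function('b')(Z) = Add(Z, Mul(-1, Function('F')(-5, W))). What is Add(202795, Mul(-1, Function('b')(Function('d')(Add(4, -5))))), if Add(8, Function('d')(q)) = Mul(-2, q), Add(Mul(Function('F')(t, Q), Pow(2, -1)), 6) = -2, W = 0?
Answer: 202785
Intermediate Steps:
Function('F')(t, Q) = -16 (Function('F')(t, Q) = Add(-12, Mul(2, -2)) = Add(-12, -4) = -16)
Function('d')(q) = Add(-8, Mul(-2, q))
Function('b')(Z) = Add(16, Z) (Function('b')(Z) = Add(Z, Mul(-1, -16)) = Add(Z, 16) = Add(16, Z))
Add(202795, Mul(-1, Function('b')(Function('d')(Add(4, -5))))) = Add(202795, Mul(-1, Add(16, Add(-8, Mul(-2, Add(4, -5)))))) = Add(202795, Mul(-1, Add(16, Add(-8, Mul(-2, -1))))) = Add(202795, Mul(-1, Add(16, Add(-8, 2)))) = Add(202795, Mul(-1, Add(16, -6))) = Add(202795, Mul(-1, 10)) = Add(202795, -10) = 202785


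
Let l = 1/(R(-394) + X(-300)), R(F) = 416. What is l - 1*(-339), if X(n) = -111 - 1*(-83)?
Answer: 131533/388 ≈ 339.00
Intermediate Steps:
X(n) = -28 (X(n) = -111 + 83 = -28)
l = 1/388 (l = 1/(416 - 28) = 1/388 ≈ 0.0025773)
l - 1*(-339) = 1/388 - 1*(-339) = 1/388 + 339 = 131533/388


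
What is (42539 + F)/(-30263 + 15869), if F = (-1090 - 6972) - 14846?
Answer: -19631/14394 ≈ -1.3638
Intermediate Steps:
F = -22908 (F = -8062 - 14846 = -22908)
(42539 + F)/(-30263 + 15869) = (42539 - 22908)/(-30263 + 15869) = 19631/(-14394) = 19631*(-1/14394) = -19631/14394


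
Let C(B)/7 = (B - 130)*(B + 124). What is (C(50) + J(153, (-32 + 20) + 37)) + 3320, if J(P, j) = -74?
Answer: -94194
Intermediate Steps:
C(B) = 7*(-130 + B)*(124 + B) (C(B) = 7*((B - 130)*(B + 124)) = 7*((-130 + B)*(124 + B)) = 7*(-130 + B)*(124 + B))
(C(50) + J(153, (-32 + 20) + 37)) + 3320 = ((-112840 - 42*50 + 7*50²) - 74) + 3320 = ((-112840 - 2100 + 7*2500) - 74) + 3320 = ((-112840 - 2100 + 17500) - 74) + 3320 = (-97440 - 74) + 3320 = -97514 + 3320 = -94194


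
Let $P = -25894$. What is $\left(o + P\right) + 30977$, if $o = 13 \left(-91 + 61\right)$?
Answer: $4693$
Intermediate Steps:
$o = -390$ ($o = 13 \left(-30\right) = -390$)
$\left(o + P\right) + 30977 = \left(-390 - 25894\right) + 30977 = -26284 + 30977 = 4693$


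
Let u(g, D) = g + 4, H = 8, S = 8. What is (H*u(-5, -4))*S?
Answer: -64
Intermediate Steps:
u(g, D) = 4 + g
(H*u(-5, -4))*S = (8*(4 - 5))*8 = (8*(-1))*8 = -8*8 = -64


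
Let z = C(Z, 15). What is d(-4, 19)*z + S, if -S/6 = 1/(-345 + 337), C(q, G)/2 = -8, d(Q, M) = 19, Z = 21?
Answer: -1213/4 ≈ -303.25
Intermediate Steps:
C(q, G) = -16 (C(q, G) = 2*(-8) = -16)
z = -16
S = 3/4 (S = -6/(-345 + 337) = -6/(-8) = -6*(-1/8) = 3/4 ≈ 0.75000)
d(-4, 19)*z + S = 19*(-16) + 3/4 = -304 + 3/4 = -1213/4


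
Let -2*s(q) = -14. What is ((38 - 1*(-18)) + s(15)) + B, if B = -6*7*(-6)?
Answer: 315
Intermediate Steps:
s(q) = 7 (s(q) = -½*(-14) = 7)
B = 252 (B = -42*(-6) = 252)
((38 - 1*(-18)) + s(15)) + B = ((38 - 1*(-18)) + 7) + 252 = ((38 + 18) + 7) + 252 = (56 + 7) + 252 = 63 + 252 = 315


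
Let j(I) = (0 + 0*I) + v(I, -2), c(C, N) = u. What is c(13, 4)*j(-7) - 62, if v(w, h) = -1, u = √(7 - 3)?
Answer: -64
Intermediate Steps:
u = 2 (u = √4 = 2)
c(C, N) = 2
j(I) = -1 (j(I) = (0 + 0*I) - 1 = (0 + 0) - 1 = 0 - 1 = -1)
c(13, 4)*j(-7) - 62 = 2*(-1) - 62 = -2 - 62 = -64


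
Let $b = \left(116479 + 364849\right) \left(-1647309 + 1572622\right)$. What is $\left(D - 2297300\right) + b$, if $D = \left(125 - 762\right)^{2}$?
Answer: $-35950835867$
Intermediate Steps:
$b = -35948944336$ ($b = 481328 \left(-74687\right) = -35948944336$)
$D = 405769$ ($D = \left(-637\right)^{2} = 405769$)
$\left(D - 2297300\right) + b = \left(405769 - 2297300\right) - 35948944336 = -1891531 - 35948944336 = -35950835867$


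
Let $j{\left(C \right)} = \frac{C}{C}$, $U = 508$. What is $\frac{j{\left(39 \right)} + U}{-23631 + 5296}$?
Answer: $- \frac{509}{18335} \approx -0.027761$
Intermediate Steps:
$j{\left(C \right)} = 1$
$\frac{j{\left(39 \right)} + U}{-23631 + 5296} = \frac{1 + 508}{-23631 + 5296} = \frac{509}{-18335} = 509 \left(- \frac{1}{18335}\right) = - \frac{509}{18335}$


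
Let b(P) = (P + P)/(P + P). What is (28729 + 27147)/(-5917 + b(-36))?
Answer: -13969/1479 ≈ -9.4449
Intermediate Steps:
b(P) = 1 (b(P) = (2*P)/((2*P)) = (2*P)*(1/(2*P)) = 1)
(28729 + 27147)/(-5917 + b(-36)) = (28729 + 27147)/(-5917 + 1) = 55876/(-5916) = 55876*(-1/5916) = -13969/1479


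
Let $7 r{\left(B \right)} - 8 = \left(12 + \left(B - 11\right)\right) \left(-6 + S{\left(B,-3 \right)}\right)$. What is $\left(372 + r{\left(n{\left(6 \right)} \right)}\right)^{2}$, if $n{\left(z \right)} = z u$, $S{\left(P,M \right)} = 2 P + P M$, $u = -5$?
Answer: $\frac{3671056}{49} \approx 74920.0$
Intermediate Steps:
$S{\left(P,M \right)} = 2 P + M P$
$n{\left(z \right)} = - 5 z$ ($n{\left(z \right)} = z \left(-5\right) = - 5 z$)
$r{\left(B \right)} = \frac{8}{7} + \frac{\left(1 + B\right) \left(-6 - B\right)}{7}$ ($r{\left(B \right)} = \frac{8}{7} + \frac{\left(12 + \left(B - 11\right)\right) \left(-6 + B \left(2 - 3\right)\right)}{7} = \frac{8}{7} + \frac{\left(12 + \left(-11 + B\right)\right) \left(-6 + B \left(-1\right)\right)}{7} = \frac{8}{7} + \frac{\left(1 + B\right) \left(-6 - B\right)}{7}$)
$\left(372 + r{\left(n{\left(6 \right)} \right)}\right)^{2} = \left(372 - \left(- \frac{2}{7} - 30 + \frac{900}{7}\right)\right)^{2} = \left(372 - \left(- \frac{212}{7} + \frac{900}{7}\right)\right)^{2} = \left(372 + \left(\frac{2}{7} + 30 - \frac{900}{7}\right)\right)^{2} = \left(372 - \frac{688}{7}\right)^{2} = \left(\frac{1916}{7}\right)^{2} = \frac{3671056}{49}$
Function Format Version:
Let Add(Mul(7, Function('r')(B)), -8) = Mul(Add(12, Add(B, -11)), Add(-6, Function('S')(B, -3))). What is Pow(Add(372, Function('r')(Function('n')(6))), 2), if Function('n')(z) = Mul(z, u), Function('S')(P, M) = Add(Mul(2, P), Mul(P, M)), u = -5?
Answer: Rational(3671056, 49) ≈ 74920.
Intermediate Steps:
Function('S')(P, M) = Add(Mul(2, P), Mul(M, P))
Function('n')(z) = Mul(-5, z) (Function('n')(z) = Mul(z, -5) = Mul(-5, z))
Function('r')(B) = Add(Rational(8, 7), Mul(Rational(1, 7), Add(1, B), Add(-6, Mul(-1, B)))) (Function('r')(B) = Add(Rational(8, 7), Mul(Rational(1, 7), Mul(Add(12, Add(B, -11)), Add(-6, Mul(B, Add(2, -3)))))) = Add(Rational(8, 7), Mul(Rational(1, 7), Mul(Add(12, Add(-11, B)), Add(-6, Mul(B, -1))))) = Add(Rational(8, 7), Mul(Rational(1, 7), Mul(Add(1, B), Add(-6, Mul(-1, B))))) = Add(Rational(8, 7), Mul(Rational(1, 7), Add(1, B), Add(-6, Mul(-1, B)))))
Pow(Add(372, Function('r')(Function('n')(6))), 2) = Pow(Add(372, Add(Rational(2, 7), Mul(-1, Mul(-5, 6)), Mul(Rational(-1, 7), Pow(Mul(-5, 6), 2)))), 2) = Pow(Add(372, Add(Rational(2, 7), Mul(-1, -30), Mul(Rational(-1, 7), Pow(-30, 2)))), 2) = Pow(Add(372, Add(Rational(2, 7), 30, Mul(Rational(-1, 7), 900))), 2) = Pow(Add(372, Add(Rational(2, 7), 30, Rational(-900, 7))), 2) = Pow(Add(372, Rational(-688, 7)), 2) = Pow(Rational(1916, 7), 2) = Rational(3671056, 49)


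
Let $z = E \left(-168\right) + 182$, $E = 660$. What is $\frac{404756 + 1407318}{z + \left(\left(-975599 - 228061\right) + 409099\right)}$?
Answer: $- \frac{1812074}{905259} \approx -2.0017$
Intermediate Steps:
$z = -110698$ ($z = 660 \left(-168\right) + 182 = -110880 + 182 = -110698$)
$\frac{404756 + 1407318}{z + \left(\left(-975599 - 228061\right) + 409099\right)} = \frac{404756 + 1407318}{-110698 + \left(\left(-975599 - 228061\right) + 409099\right)} = \frac{1812074}{-110698 + \left(-1203660 + 409099\right)} = \frac{1812074}{-110698 - 794561} = \frac{1812074}{-905259} = 1812074 \left(- \frac{1}{905259}\right) = - \frac{1812074}{905259}$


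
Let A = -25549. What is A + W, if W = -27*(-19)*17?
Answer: -16828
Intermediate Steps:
W = 8721 (W = 513*17 = 8721)
A + W = -25549 + 8721 = -16828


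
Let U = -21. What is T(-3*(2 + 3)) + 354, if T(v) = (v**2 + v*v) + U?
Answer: 783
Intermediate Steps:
T(v) = -21 + 2*v**2 (T(v) = (v**2 + v*v) - 21 = (v**2 + v**2) - 21 = 2*v**2 - 21 = -21 + 2*v**2)
T(-3*(2 + 3)) + 354 = (-21 + 2*(-3*(2 + 3))**2) + 354 = (-21 + 2*(-3*5)**2) + 354 = (-21 + 2*(-15)**2) + 354 = (-21 + 2*225) + 354 = (-21 + 450) + 354 = 429 + 354 = 783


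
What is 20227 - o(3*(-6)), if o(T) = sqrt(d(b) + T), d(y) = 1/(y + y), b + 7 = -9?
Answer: 20227 - I*sqrt(1154)/8 ≈ 20227.0 - 4.2463*I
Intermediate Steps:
b = -16 (b = -7 - 9 = -16)
d(y) = 1/(2*y)
o(T) = sqrt(-1/32 + T) (o(T) = sqrt((1/2)/(-16) + T) = sqrt((1/2)*(-1/16) + T) = sqrt(-1/32 + T))
20227 - o(3*(-6)) = 20227 - sqrt(-2 + 64*(3*(-6)))/8 = 20227 - sqrt(-2 + 64*(-18))/8 = 20227 - sqrt(-2 - 1152)/8 = 20227 - sqrt(-1154)/8 = 20227 - I*sqrt(1154)/8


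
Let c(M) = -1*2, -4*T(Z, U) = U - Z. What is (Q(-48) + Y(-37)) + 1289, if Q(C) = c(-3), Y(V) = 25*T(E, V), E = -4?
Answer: 5973/4 ≈ 1493.3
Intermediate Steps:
T(Z, U) = -U/4 + Z/4 (T(Z, U) = -(U - Z)/4 = -U/4 + Z/4)
Y(V) = -25 - 25*V/4 (Y(V) = 25*(-V/4 + (¼)*(-4)) = 25*(-V/4 - 1) = 25*(-1 - V/4) = -25 - 25*V/4)
c(M) = -2
Q(C) = -2
(Q(-48) + Y(-37)) + 1289 = (-2 + (-25 - 25/4*(-37))) + 1289 = (-2 + (-25 + 925/4)) + 1289 = (-2 + 825/4) + 1289 = 817/4 + 1289 = 5973/4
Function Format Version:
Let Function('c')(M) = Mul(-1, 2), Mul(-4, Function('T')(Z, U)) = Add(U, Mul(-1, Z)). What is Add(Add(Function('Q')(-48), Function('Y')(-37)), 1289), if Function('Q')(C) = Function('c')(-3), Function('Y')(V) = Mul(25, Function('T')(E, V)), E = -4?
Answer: Rational(5973, 4) ≈ 1493.3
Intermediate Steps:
Function('T')(Z, U) = Add(Mul(Rational(-1, 4), U), Mul(Rational(1, 4), Z)) (Function('T')(Z, U) = Mul(Rational(-1, 4), Add(U, Mul(-1, Z))) = Add(Mul(Rational(-1, 4), U), Mul(Rational(1, 4), Z)))
Function('Y')(V) = Add(-25, Mul(Rational(-25, 4), V)) (Function('Y')(V) = Mul(25, Add(Mul(Rational(-1, 4), V), Mul(Rational(1, 4), -4))) = Mul(25, Add(Mul(Rational(-1, 4), V), -1)) = Mul(25, Add(-1, Mul(Rational(-1, 4), V))) = Add(-25, Mul(Rational(-25, 4), V)))
Function('c')(M) = -2
Function('Q')(C) = -2
Add(Add(Function('Q')(-48), Function('Y')(-37)), 1289) = Add(Add(-2, Add(-25, Mul(Rational(-25, 4), -37))), 1289) = Add(Add(-2, Add(-25, Rational(925, 4))), 1289) = Add(Add(-2, Rational(825, 4)), 1289) = Add(Rational(817, 4), 1289) = Rational(5973, 4)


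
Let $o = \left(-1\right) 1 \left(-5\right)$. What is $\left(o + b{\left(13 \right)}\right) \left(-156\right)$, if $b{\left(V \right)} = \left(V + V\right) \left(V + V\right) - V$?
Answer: $-104208$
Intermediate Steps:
$b{\left(V \right)} = - V + 4 V^{2}$ ($b{\left(V \right)} = 2 V 2 V - V = 4 V^{2} - V = - V + 4 V^{2}$)
$o = 5$ ($o = \left(-1\right) \left(-5\right) = 5$)
$\left(o + b{\left(13 \right)}\right) \left(-156\right) = \left(5 + 13 \left(-1 + 4 \cdot 13\right)\right) \left(-156\right) = \left(5 + 13 \left(-1 + 52\right)\right) \left(-156\right) = \left(5 + 13 \cdot 51\right) \left(-156\right) = \left(5 + 663\right) \left(-156\right) = 668 \left(-156\right) = -104208$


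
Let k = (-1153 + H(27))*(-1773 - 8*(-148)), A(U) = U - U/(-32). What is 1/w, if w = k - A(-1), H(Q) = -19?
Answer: 32/22089889 ≈ 1.4486e-6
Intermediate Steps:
A(U) = 33*U/32 (A(U) = U - U*(-1)/32 = U - (-1)*U/32 = U + U/32 = 33*U/32)
k = 690308 (k = (-1153 - 19)*(-1773 - 8*(-148)) = -1172*(-1773 + 1184) = -1172*(-589) = 690308)
w = 22089889/32 (w = 690308 - 33*(-1)/32 = 690308 - 1*(-33/32) = 690308 + 33/32 = 22089889/32 ≈ 6.9031e+5)
1/w = 1/(22089889/32) = 32/22089889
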